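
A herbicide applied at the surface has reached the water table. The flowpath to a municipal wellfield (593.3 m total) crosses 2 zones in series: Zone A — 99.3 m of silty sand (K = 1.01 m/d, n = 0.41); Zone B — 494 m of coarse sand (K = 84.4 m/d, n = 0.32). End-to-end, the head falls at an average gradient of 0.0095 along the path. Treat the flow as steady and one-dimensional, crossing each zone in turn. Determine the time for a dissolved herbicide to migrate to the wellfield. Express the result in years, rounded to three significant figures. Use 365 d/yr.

10.1 years

Steady 1-D flow in series ⇒ the Darcy flux q is identical in every zone and the zone head losses add (resistances L/K in series).
Σ(L/K) = 99.3/1.01 + 494/84.4 = 98.32 + 5.853 = 104.2 d
K_eq = L_total / Σ(L/K) = 593.3 / 104.2 = 5.696 m/d
q = K_eq · i = 5.696 × 0.0095 = 0.05411 m/d (same in every zone)
Zone A: v = q/n = 0.05411/0.41 = 0.1320 m/d → t_A = 99.3/0.1320 = 752.4 d
Zone B: v = q/n = 0.05411/0.32 = 0.1691 m/d → t_B = 494/0.1691 = 2922 d
Total t = 752.4 + 2922 = 3674 d
   = 3674 / 365 = 10.1 yr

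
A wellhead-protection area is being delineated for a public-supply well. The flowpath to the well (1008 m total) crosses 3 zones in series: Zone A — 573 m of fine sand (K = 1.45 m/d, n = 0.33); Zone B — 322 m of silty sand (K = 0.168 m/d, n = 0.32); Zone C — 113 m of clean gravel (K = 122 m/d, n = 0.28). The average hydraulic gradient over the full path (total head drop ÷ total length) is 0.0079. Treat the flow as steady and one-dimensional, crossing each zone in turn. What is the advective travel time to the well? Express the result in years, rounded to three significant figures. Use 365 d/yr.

258 years

For zones in series the flux q is common to all zones; the equivalent conductivity is the harmonic (thickness-weighted) mean, K_eq = L_total / Σ(L_j/K_j).
Σ(L/K) = 573/1.45 + 322/0.168 + 113/122 = 395.2 + 1917 + 0.9262 = 2313 d
K_eq = L_total / Σ(L/K) = 1008 / 2313 = 0.4358 m/d
q = K_eq · i = 0.4358 × 0.0079 = 0.003443 m/d (same in every zone)
Zone A: v = q/n = 0.003443/0.33 = 0.01043 m/d → t_A = 573/0.01043 = 54920 d
Zone B: v = q/n = 0.003443/0.32 = 0.01076 m/d → t_B = 322/0.01076 = 29930 d
Zone C: v = q/n = 0.003443/0.28 = 0.01230 m/d → t_C = 113/0.01230 = 9189 d
Total t = 54920 + 29930 + 9189 = 94030 d
   = 94030 / 365 = 258 yr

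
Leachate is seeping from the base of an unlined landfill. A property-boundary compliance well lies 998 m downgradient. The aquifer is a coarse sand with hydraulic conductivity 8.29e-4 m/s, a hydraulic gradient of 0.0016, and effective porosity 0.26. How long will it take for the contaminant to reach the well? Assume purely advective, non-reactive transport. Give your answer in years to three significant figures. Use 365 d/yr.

6.20 years

K = 8.29e-4 m/s × 86400 s/d = 71.63 m/d
Darcy flux q = K·i = 71.63 × 0.0016 = 0.1146 m/d
v = Ki/n = 71.63·0.0016/0.26 = 0.4408 m/d
t = L / v = 998 / 0.4408 = 2264 d
   = 2264 / 365 = 6.20 yr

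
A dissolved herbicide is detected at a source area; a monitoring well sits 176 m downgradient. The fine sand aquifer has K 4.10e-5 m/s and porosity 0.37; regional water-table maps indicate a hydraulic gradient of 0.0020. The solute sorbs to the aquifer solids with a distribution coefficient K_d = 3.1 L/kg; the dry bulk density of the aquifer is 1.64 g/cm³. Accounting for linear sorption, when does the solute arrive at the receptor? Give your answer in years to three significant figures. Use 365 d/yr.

371 years

K = 4.10e-5 m/s × 86400 s/d = 3.542 m/d
q = Ki = 3.542 × 0.0020 = 0.007085 m/d
Seepage velocity v = q / n = 0.007085 / 0.37 = 0.01915 m/d
Retardation R = 1 + ρ_b·K_d/n = 1 + 1.64×3.1/0.37 = 14.74
Contaminant velocity v_c = v/R = 0.01915/14.74 = 0.001299 m/d
t = L/v_c = 176/0.001299 = 135500 d
   = 135500/365 = 371 yr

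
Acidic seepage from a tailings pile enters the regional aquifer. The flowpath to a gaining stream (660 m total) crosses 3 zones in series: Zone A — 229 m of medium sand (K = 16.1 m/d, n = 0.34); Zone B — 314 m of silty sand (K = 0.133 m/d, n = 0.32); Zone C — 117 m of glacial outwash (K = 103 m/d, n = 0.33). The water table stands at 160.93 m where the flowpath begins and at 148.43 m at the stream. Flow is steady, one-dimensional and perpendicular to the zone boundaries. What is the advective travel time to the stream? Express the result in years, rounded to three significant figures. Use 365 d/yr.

Total head drop ΔH = 160.93 − 148.43 = 12.50 m
Continuity: the same q passes through each zone, so ΔH = q·Σ(L_j/K_j) — the zones act as resistances in series.
Σ(L/K) = 229/16.1 + 314/0.133 + 117/103 = 14.22 + 2361 + 1.136 = 2376 d
q = ΔH / Σ(L/K) = 12.50 / 2376 = 0.005260 m/d (same in every zone)
Zone A: v = q/n = 0.005260/0.34 = 0.01547 m/d → t_A = 229/0.01547 = 14800 d
Zone B: v = q/n = 0.005260/0.32 = 0.01644 m/d → t_B = 314/0.01644 = 19100 d
Zone C: v = q/n = 0.005260/0.33 = 0.01594 m/d → t_C = 117/0.01594 = 7340 d
Total t = 14800 + 19100 + 7340 = 41240 d
   = 41240 / 365 = 113 yr

113 years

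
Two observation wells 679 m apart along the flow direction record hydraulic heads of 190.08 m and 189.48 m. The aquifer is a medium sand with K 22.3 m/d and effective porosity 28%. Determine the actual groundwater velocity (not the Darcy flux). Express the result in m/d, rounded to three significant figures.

0.0704 m/d

Hydraulic gradient i = (190.08 − 189.48) / 679 = 0.60 / 679 = 8.837e-4
q = Ki = 22.3 × 8.837e-4 = 0.01971 m/d
v_s = q/n_e = 0.01971/0.28 = 0.07038 m/d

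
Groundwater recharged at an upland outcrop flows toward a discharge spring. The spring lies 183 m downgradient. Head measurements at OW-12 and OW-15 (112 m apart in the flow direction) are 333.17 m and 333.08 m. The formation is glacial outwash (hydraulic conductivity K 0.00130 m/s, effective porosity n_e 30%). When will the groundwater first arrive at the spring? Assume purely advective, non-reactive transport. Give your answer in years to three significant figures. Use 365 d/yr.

1.67 years

Hydraulic gradient i = (333.17 − 333.08) / 112 = 0.09 / 112 = 8.036e-4
K = 0.00130 m/s × 86400 s/d = 112.3 m/d
Specific discharge q = 112.3 × 8.036e-4 = 0.09026 m/d
v = Ki/n = 112.3·8.036e-4/0.30 = 0.3009 m/d
t = L / v = 183 / 0.3009 = 608.3 d
   = 608.3 / 365 = 1.67 yr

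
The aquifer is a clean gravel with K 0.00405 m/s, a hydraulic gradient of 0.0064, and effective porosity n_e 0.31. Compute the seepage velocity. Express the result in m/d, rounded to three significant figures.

K = 0.00405 m/s × 86400 s/d = 349.9 m/d
q = Ki = 349.9 × 0.0064 = 2.239 m/d
Average linear velocity = 2.239 / 0.31 = 7.224 m/d

7.22 m/d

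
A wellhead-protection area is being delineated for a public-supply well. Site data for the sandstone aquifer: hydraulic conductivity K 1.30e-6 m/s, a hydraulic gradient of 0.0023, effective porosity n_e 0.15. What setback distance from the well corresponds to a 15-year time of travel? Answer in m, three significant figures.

9.43 m

K = 1.30e-6 m/s × 86400 s/d = 0.1123 m/d
Darcy flux q = K·i = 0.1123 × 0.0023 = 2.583e-4 m/d
v = Ki/n = 0.1123·0.0023/0.15 = 0.001722 m/d
T = 15 yr × 365 = 5475 d
L = v × T = 0.001722 × 5475 = 9.429 m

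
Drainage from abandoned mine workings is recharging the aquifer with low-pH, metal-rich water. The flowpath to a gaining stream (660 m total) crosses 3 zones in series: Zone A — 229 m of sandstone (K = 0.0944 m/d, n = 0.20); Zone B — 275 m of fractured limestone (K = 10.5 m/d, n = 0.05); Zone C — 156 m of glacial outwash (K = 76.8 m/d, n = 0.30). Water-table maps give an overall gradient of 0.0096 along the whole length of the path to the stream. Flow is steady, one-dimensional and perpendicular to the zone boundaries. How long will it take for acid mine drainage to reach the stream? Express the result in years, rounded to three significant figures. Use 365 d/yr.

Steady 1-D flow in series ⇒ the Darcy flux q is identical in every zone and the zone head losses add (resistances L/K in series).
Σ(L/K) = 229/0.0944 + 275/10.5 + 156/76.8 = 2426 + 26.19 + 2.031 = 2454 d
K_eq = L_total / Σ(L/K) = 660 / 2454 = 0.2689 m/d
q = K_eq · i = 0.2689 × 0.0096 = 0.002582 m/d (same in every zone)
Zone A: v = q/n = 0.002582/0.20 = 0.01291 m/d → t_A = 229/0.01291 = 17740 d
Zone B: v = q/n = 0.002582/0.05 = 0.05164 m/d → t_B = 275/0.05164 = 5326 d
Zone C: v = q/n = 0.002582/0.30 = 0.008606 m/d → t_C = 156/0.008606 = 18130 d
Total t = 17740 + 5326 + 18130 = 41190 d
   = 41190 / 365 = 113 yr

113 years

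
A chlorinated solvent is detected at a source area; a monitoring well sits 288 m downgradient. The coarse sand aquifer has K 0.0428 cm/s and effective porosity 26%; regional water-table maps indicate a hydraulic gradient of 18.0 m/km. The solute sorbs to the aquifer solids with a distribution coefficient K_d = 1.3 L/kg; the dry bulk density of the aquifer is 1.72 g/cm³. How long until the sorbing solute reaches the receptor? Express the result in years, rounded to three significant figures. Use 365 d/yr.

K = 0.0428 cm/s × 864 = 36.98 m/d
Specific discharge q = 36.98 × 0.018 = 0.6656 m/d
v = Ki/n = 36.98·0.018/0.26 = 2.560 m/d
Retardation R = 1 + ρ_b·K_d/n = 1 + 1.72×1.3/0.26 = 9.600
Contaminant velocity v_c = v/R = 2.560/9.600 = 0.2667 m/d
t = L/v_c = 288/0.2667 = 1080 d
   = 1080/365 = 2.96 yr

2.96 years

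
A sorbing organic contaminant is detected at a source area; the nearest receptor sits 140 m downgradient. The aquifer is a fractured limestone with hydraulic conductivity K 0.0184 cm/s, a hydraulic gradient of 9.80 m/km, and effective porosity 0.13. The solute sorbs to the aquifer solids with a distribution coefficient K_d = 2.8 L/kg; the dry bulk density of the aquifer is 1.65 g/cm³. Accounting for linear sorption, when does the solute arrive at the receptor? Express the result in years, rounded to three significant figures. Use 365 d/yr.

11.7 years

K = 0.0184 cm/s × 864 = 15.90 m/d
q = Ki = 15.90 × 0.0098 = 0.1558 m/d
Average linear velocity = 0.1558 / 0.13 = 1.198 m/d
Retardation R = 1 + ρ_b·K_d/n = 1 + 1.65×2.8/0.13 = 36.54
Contaminant velocity v_c = v/R = 1.198/36.54 = 0.03280 m/d
t = L/v_c = 140/0.03280 = 4268 d
   = 4268/365 = 11.7 yr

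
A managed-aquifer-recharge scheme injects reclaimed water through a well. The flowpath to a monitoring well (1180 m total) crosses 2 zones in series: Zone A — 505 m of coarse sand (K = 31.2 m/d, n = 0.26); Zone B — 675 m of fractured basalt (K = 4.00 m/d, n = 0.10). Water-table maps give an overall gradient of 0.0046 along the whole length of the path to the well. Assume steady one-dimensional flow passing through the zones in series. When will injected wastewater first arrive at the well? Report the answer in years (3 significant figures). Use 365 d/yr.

For zones in series the flux q is common to all zones; the equivalent conductivity is the harmonic (thickness-weighted) mean, K_eq = L_total / Σ(L_j/K_j).
Σ(L/K) = 505/31.2 + 675/4.00 = 16.19 + 168.8 = 184.9 d
K_eq = L_total / Σ(L/K) = 1180 / 184.9 = 6.381 m/d
q = K_eq · i = 6.381 × 0.0046 = 0.02935 m/d (same in every zone)
Zone A: v = q/n = 0.02935/0.26 = 0.1129 m/d → t_A = 505/0.1129 = 4473 d
Zone B: v = q/n = 0.02935/0.10 = 0.2935 m/d → t_B = 675/0.2935 = 2300 d
Total t = 4473 + 2300 = 6773 d
   = 6773 / 365 = 18.6 yr

18.6 years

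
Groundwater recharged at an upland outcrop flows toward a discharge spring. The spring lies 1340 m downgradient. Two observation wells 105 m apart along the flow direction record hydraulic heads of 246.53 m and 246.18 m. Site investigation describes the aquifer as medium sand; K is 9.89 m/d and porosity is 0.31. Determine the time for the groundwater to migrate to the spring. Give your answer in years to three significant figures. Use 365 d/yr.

Hydraulic gradient i = (246.53 − 246.18) / 105 = 0.35 / 105 = 0.003333
Darcy flux q = K·i = 9.89 × 0.003333 = 0.03297 m/d
Seepage velocity v = q / n = 0.03297 / 0.31 = 0.1063 m/d
t = L / v = 1340 / 0.1063 = 12600 d
   = 12600 / 365 = 34.5 yr

34.5 years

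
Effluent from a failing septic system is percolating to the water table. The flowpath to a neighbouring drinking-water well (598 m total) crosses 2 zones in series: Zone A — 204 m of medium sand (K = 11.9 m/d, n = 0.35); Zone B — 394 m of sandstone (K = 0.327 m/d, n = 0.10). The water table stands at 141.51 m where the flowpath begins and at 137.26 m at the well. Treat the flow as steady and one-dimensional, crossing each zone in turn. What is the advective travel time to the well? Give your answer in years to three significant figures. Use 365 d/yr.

87.3 years

Total head drop ΔH = 141.51 − 137.26 = 4.25 m
Steady 1-D flow in series ⇒ the Darcy flux q is identical in every zone and the zone head losses add (resistances L/K in series).
Σ(L/K) = 204/11.9 + 394/0.327 = 17.14 + 1205 = 1222 d
q = ΔH / Σ(L/K) = 4.25 / 1222 = 0.003478 m/d (same in every zone)
Zone A: v = q/n = 0.003478/0.35 = 0.009937 m/d → t_A = 204/0.009937 = 20530 d
Zone B: v = q/n = 0.003478/0.10 = 0.03478 m/d → t_B = 394/0.03478 = 11330 d
Total t = 20530 + 11330 = 31860 d
   = 31860 / 365 = 87.3 yr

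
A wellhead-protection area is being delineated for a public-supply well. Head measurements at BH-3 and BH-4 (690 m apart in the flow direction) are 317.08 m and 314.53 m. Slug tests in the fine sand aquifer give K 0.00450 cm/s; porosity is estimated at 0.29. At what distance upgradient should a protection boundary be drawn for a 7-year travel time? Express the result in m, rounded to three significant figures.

127 m

Hydraulic gradient i = (317.08 − 314.53) / 690 = 2.55 / 690 = 0.003696
K = 0.00450 cm/s × 864 = 3.888 m/d
q = Ki = 3.888 × 0.003696 = 0.01437 m/d
v = Ki/n = 3.888·0.003696/0.29 = 0.04955 m/d
T = 7 yr × 365 = 2555 d
L = v × T = 0.04955 × 2555 = 126.6 m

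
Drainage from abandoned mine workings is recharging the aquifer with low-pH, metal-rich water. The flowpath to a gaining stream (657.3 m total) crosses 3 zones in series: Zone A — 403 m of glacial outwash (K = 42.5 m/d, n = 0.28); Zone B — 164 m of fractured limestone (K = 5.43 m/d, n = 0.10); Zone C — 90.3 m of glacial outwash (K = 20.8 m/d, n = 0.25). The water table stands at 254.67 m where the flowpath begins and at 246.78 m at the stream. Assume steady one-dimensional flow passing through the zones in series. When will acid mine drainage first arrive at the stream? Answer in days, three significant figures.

Total head drop ΔH = 254.67 − 246.78 = 7.89 m
Steady 1-D flow in series ⇒ the Darcy flux q is identical in every zone and the zone head losses add (resistances L/K in series).
Σ(L/K) = 403/42.5 + 164/5.43 + 90.3/20.8 = 9.482 + 30.20 + 4.341 = 44.03 d
q = ΔH / Σ(L/K) = 7.89 / 44.03 = 0.1792 m/d (same in every zone)
Zone A: v = q/n = 0.1792/0.28 = 0.6400 m/d → t_A = 403/0.6400 = 629.6 d
Zone B: v = q/n = 0.1792/0.10 = 1.792 m/d → t_B = 164/1.792 = 91.51 d
Zone C: v = q/n = 0.1792/0.25 = 0.7168 m/d → t_C = 90.3/0.7168 = 126.0 d
Total t = 629.6 + 91.51 + 126.0 = 847.1 d

847 days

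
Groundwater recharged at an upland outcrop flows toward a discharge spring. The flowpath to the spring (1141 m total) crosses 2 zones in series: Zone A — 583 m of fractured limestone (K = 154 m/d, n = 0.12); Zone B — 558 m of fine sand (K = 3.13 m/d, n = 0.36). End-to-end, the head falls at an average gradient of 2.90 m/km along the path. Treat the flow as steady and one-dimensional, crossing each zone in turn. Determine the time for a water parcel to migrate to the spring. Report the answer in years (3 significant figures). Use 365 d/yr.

40.8 years

Steady 1-D flow in series ⇒ the Darcy flux q is identical in every zone and the zone head losses add (resistances L/K in series).
Σ(L/K) = 583/154 + 558/3.13 = 3.786 + 178.3 = 182.1 d
K_eq = L_total / Σ(L/K) = 1141 / 182.1 = 6.267 m/d
q = K_eq · i = 6.267 × 0.0029 = 0.01817 m/d (same in every zone)
Zone A: v = q/n = 0.01817/0.12 = 0.1515 m/d → t_A = 583/0.1515 = 3849 d
Zone B: v = q/n = 0.01817/0.36 = 0.05049 m/d → t_B = 558/0.05049 = 11050 d
Total t = 3849 + 11050 = 14900 d
   = 14900 / 365 = 40.8 yr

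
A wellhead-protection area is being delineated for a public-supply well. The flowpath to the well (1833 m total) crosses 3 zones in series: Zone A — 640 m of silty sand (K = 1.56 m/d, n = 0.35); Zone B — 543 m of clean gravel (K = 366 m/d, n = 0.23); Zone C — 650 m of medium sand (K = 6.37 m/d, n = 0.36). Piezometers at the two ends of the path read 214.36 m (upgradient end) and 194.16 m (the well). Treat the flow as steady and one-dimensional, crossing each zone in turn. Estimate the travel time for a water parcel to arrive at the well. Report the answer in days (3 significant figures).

14800 days

Total head drop ΔH = 214.36 − 194.16 = 20.20 m
Continuity: the same q passes through each zone, so ΔH = q·Σ(L_j/K_j) — the zones act as resistances in series.
Σ(L/K) = 640/1.56 + 543/366 + 650/6.37 = 410.3 + 1.484 + 102.0 = 513.8 d
q = ΔH / Σ(L/K) = 20.20 / 513.8 = 0.03932 m/d (same in every zone)
Zone A: v = q/n = 0.03932/0.35 = 0.1123 m/d → t_A = 640/0.1123 = 5697 d
Zone B: v = q/n = 0.03932/0.23 = 0.1709 m/d → t_B = 543/0.1709 = 3177 d
Zone C: v = q/n = 0.03932/0.36 = 0.1092 m/d → t_C = 650/0.1092 = 5952 d
Total t = 5697 + 3177 + 5952 = 14830 d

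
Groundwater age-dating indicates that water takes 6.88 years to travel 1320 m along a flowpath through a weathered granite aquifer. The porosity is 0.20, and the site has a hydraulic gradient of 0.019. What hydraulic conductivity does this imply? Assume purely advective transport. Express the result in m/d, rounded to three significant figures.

t = 6.88 years = 2511 d
v = L / t = 1320 / 2511 = 0.5256 m/d
K = v · n / i = 0.5256 × 0.20 / 0.019 = 5.53 m/d

5.53 m/d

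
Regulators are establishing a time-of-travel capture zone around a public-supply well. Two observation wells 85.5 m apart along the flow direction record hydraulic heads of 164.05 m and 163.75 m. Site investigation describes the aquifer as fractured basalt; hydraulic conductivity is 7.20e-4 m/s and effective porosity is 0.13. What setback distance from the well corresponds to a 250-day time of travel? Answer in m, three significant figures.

420 m

Hydraulic gradient i = (164.05 − 163.75) / 85.5 = 0.30 / 85.5 = 0.003509
K = 7.20e-4 m/s × 86400 s/d = 62.21 m/d
q = Ki = 62.21 × 0.003509 = 0.2183 m/d
Average linear velocity = 0.2183 / 0.13 = 1.679 m/d
L = v × T = 1.679 × 250 = 419.8 m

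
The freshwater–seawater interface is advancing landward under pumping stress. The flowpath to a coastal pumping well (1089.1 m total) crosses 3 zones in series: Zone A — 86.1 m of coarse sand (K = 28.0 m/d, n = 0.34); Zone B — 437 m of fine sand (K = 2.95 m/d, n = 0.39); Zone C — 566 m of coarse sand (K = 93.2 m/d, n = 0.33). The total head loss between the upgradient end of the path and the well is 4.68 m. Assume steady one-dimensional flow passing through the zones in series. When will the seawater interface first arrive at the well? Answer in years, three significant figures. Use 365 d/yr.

35.6 years

Continuity: the same q passes through each zone, so ΔH = q·Σ(L_j/K_j) — the zones act as resistances in series.
Σ(L/K) = 86.1/28.0 + 437/2.95 + 566/93.2 = 3.075 + 148.1 + 6.073 = 157.3 d
q = ΔH / Σ(L/K) = 4.68 / 157.3 = 0.02976 m/d (same in every zone)
Zone A: v = q/n = 0.02976/0.34 = 0.08752 m/d → t_A = 86.1/0.08752 = 983.8 d
Zone B: v = q/n = 0.02976/0.39 = 0.07630 m/d → t_B = 437/0.07630 = 5728 d
Zone C: v = q/n = 0.02976/0.33 = 0.09017 m/d → t_C = 566/0.09017 = 6277 d
Total t = 983.8 + 5728 + 6277 = 12990 d
   = 12990 / 365 = 35.6 yr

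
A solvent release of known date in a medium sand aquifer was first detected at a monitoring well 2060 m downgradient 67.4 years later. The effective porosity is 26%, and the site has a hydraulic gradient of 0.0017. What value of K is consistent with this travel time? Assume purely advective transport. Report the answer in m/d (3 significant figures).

t = 67.4 years = 24600 d
v = L / t = 2060 / 24600 = 0.08374 m/d
K = v · n / i = 0.08374 × 0.26 / 0.0017 = 12.8 m/d

12.8 m/d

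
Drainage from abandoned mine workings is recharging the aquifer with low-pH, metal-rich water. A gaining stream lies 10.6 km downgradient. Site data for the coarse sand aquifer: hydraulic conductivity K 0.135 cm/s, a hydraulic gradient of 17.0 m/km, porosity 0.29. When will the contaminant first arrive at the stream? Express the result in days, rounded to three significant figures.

K = 0.135 cm/s × 864 = 116.6 m/d
q = Ki = 116.6 × 0.017 = 1.983 m/d
Average linear velocity = 1.983 / 0.29 = 6.838 m/d
L = 10.6 km = 10600 m
t = L / v = 10600 / 6.838 = 1550 d

1550 days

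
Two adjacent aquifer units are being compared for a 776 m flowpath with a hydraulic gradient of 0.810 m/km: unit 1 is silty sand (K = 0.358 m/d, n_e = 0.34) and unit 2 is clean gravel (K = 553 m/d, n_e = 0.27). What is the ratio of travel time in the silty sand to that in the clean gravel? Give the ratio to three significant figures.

1950

Unit 1 (silty sand): v = 0.358×8.1e-4/0.34 = 8.529e-4 m/d, t = 776/8.529e-4 = 909900 d
Unit 2 (clean gravel): v = 553×8.1e-4/0.27 = 1.659 m/d, t = 776/1.659 = 467.8 d
t(silty sand) / t(clean gravel) = 909900/467.8 = 1950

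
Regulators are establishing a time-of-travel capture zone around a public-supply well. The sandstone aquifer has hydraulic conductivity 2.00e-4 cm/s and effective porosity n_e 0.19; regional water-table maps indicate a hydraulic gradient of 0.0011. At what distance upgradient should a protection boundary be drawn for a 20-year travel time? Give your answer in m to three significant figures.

K = 2.00e-4 cm/s × 864 = 0.1728 m/d
Darcy flux q = K·i = 0.1728 × 0.0011 = 1.901e-4 m/d
v = Ki/n = 0.1728·0.0011/0.19 = 0.001000 m/d
T = 20 yr × 365 = 7300 d
L = v × T = 0.001000 × 7300 = 7.303 m

7.30 m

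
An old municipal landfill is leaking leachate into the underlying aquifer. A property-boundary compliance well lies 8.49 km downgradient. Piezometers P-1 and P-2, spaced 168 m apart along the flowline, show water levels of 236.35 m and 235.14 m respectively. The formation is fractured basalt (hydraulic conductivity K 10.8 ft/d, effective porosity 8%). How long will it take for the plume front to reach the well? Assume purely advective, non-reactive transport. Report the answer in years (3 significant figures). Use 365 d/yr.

Hydraulic gradient i = (236.35 − 235.14) / 168 = 1.21 / 168 = 0.007202
K = 10.8 ft/d × 0.3048 = 3.292 m/d
q = Ki = 3.292 × 0.007202 = 0.02371 m/d
v = Ki/n = 3.292·0.007202/0.08 = 0.2964 m/d
L = 8.49 km = 8490 m
t = L / v = 8490 / 0.2964 = 28650 d
   = 28650 / 365 = 78.5 yr

78.5 years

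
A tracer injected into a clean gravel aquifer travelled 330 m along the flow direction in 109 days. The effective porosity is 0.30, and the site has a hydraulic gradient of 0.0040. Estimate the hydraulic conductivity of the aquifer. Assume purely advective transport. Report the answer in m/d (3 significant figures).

227 m/d

v = L / t = 330 / 109 = 3.028 m/d
K = v · n / i = 3.028 × 0.30 / 0.0040 = 227 m/d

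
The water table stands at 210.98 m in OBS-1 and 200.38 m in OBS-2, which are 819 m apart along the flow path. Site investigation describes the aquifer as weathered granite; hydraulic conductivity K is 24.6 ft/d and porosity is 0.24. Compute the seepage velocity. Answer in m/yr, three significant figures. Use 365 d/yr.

Hydraulic gradient i = (210.98 − 200.38) / 819 = 10.60 / 819 = 0.01294
K = 24.6 ft/d × 0.3048 = 7.498 m/d
q = Ki = 7.498 × 0.01294 = 0.09704 m/d
v = Ki/n = 7.498·0.01294/0.24 = 0.4044 m/d
   = 0.4044 × 365 = 148 m/yr

148 m/yr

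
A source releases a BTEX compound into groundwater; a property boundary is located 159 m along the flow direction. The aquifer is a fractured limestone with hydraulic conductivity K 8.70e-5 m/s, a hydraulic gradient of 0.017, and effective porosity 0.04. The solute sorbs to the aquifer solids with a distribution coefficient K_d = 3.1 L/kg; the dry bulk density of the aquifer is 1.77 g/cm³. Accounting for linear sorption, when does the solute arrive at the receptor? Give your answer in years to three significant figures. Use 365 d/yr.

18.8 years

K = 8.70e-5 m/s × 86400 s/d = 7.517 m/d
Specific discharge q = 7.517 × 0.017 = 0.1278 m/d
Average linear velocity = 0.1278 / 0.04 = 3.195 m/d
Retardation R = 1 + ρ_b·K_d/n = 1 + 1.77×3.1/0.04 = 138.2
Contaminant velocity v_c = v/R = 3.195/138.2 = 0.02312 m/d
t = L/v_c = 159/0.02312 = 6877 d
   = 6877/365 = 18.8 yr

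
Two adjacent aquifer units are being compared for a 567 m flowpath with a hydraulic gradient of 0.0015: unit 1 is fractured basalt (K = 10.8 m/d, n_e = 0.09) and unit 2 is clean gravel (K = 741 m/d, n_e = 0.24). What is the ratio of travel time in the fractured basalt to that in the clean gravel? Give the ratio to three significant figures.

25.7

Unit 1 (fractured basalt): v = 10.8×0.0015/0.09 = 0.1800 m/d, t = 567/0.1800 = 3150 d
Unit 2 (clean gravel): v = 741×0.0015/0.24 = 4.631 m/d, t = 567/4.631 = 122.4 d
t(fractured basalt) / t(clean gravel) = 3150/122.4 = 25.7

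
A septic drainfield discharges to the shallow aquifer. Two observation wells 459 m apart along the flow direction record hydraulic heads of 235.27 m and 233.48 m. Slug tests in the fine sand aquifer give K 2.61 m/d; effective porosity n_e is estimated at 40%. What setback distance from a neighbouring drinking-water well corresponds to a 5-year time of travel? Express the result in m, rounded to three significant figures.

46.4 m

Hydraulic gradient i = (235.27 − 233.48) / 459 = 1.79 / 459 = 0.003900
q = Ki = 2.61 × 0.003900 = 0.01018 m/d
Seepage velocity v = q / n = 0.01018 / 0.40 = 0.02545 m/d
T = 5 yr × 365 = 1825 d
L = v × T = 0.02545 × 1825 = 46.44 m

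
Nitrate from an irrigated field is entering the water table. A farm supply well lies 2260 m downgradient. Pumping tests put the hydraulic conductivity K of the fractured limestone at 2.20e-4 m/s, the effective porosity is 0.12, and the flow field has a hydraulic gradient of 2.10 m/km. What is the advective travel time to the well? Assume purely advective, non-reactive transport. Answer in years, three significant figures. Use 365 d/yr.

K = 2.20e-4 m/s × 86400 s/d = 19.01 m/d
q = Ki = 19.01 × 0.0021 = 0.03992 m/d
v_s = q/n_e = 0.03992/0.12 = 0.3326 m/d
t = L / v = 2260 / 0.3326 = 6794 d
   = 6794 / 365 = 18.6 yr

18.6 years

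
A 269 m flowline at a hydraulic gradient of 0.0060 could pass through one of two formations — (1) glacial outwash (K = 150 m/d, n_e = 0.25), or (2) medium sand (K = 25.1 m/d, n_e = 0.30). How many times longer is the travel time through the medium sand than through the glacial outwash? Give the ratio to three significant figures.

Unit 1 (glacial outwash): v = 150×0.0060/0.25 = 3.600 m/d, t = 269/3.600 = 74.72 d
Unit 2 (medium sand): v = 25.1×0.0060/0.30 = 0.5020 m/d, t = 269/0.5020 = 535.9 d
t(medium sand) / t(glacial outwash) = 535.9/74.72 = 7.17

7.17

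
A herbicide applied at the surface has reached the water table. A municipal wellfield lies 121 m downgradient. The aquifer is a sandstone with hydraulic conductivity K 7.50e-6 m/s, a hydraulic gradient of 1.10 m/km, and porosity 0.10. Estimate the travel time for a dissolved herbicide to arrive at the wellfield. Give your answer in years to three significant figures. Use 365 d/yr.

46.5 years

K = 7.50e-6 m/s × 86400 s/d = 0.6480 m/d
Specific discharge q = 0.6480 × 0.0011 = 7.128e-4 m/d
v_s = q/n_e = 7.128e-4/0.10 = 0.007128 m/d
t = L / v = 121 / 0.007128 = 16980 d
   = 16980 / 365 = 46.5 yr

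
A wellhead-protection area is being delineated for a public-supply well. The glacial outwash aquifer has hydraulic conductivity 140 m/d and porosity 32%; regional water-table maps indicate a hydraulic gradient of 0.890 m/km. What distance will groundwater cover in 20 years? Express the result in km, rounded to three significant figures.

Specific discharge q = 140 × 8.9e-4 = 0.1246 m/d
v_s = q/n_e = 0.1246/0.32 = 0.3894 m/d
T = 20 yr × 365 = 7300 d
L = v × T = 0.3894 × 7300 = 2842 m
   = 2.84 km

2.84 km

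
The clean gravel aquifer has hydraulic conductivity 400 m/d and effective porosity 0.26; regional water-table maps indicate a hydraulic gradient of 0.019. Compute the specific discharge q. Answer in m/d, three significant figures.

7.60 m/d

q = Ki = 400 × 0.019 = 7.600 m/d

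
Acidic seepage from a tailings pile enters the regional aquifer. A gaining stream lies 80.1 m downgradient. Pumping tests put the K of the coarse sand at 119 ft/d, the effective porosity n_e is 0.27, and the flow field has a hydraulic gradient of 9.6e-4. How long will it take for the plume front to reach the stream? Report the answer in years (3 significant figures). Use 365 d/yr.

1.70 years

K = 119 ft/d × 0.3048 = 36.27 m/d
Darcy flux q = K·i = 36.27 × 9.6e-4 = 0.03482 m/d
Average linear velocity = 0.03482 / 0.27 = 0.1290 m/d
t = L / v = 80.1 / 0.1290 = 621.1 d
   = 621.1 / 365 = 1.70 yr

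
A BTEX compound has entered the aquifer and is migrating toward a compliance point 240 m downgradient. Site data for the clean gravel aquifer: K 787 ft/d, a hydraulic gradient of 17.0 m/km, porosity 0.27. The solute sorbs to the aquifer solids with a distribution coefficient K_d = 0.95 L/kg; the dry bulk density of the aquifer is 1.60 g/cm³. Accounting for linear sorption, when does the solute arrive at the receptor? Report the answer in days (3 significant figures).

105 days

K = 787 ft/d × 0.3048 = 239.9 m/d
Darcy flux q = K·i = 239.9 × 0.017 = 4.078 m/d
v = Ki/n = 239.9·0.017/0.27 = 15.10 m/d
Retardation R = 1 + ρ_b·K_d/n = 1 + 1.60×0.95/0.27 = 6.630
Contaminant velocity v_c = v/R = 15.10/6.630 = 2.278 m/d
t = L/v_c = 240/2.278 = 105.3 d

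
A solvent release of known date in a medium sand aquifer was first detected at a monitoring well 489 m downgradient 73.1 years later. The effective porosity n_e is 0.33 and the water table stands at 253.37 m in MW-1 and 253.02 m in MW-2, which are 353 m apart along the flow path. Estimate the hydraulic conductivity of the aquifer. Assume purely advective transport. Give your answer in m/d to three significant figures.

6.10 m/d

Hydraulic gradient i = (253.37 − 253.02) / 353 = 0.35 / 353 = 9.915e-4
t = 73.1 years = 26680 d
v = L / t = 489 / 26680 = 0.01833 m/d
K = v · n / i = 0.01833 × 0.33 / 9.915e-4 = 6.10 m/d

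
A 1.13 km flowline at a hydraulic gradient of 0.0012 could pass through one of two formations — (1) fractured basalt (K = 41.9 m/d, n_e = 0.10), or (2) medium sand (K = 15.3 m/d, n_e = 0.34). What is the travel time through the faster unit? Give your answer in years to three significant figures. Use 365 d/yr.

Unit 1 (fractured basalt): v = 41.9×0.0012/0.10 = 0.5028 m/d, t = 1130/0.5028 = 2247 d
Unit 2 (medium sand): v = 15.3×0.0012/0.34 = 0.05400 m/d, t = 1130/0.05400 = 20930 d
Faster: 2247 d / 365 = 6.16 yr

6.16 years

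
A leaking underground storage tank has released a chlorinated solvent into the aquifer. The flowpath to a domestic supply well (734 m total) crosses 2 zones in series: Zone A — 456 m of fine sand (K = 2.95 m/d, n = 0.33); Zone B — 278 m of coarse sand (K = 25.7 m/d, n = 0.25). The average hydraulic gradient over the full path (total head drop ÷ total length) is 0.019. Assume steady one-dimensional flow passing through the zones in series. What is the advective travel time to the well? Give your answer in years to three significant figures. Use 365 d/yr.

For zones in series the flux q is common to all zones; the equivalent conductivity is the harmonic (thickness-weighted) mean, K_eq = L_total / Σ(L_j/K_j).
Σ(L/K) = 456/2.95 + 278/25.7 = 154.6 + 10.82 = 165.4 d
K_eq = L_total / Σ(L/K) = 734 / 165.4 = 4.438 m/d
q = K_eq · i = 4.438 × 0.019 = 0.08432 m/d (same in every zone)
Zone A: v = q/n = 0.08432/0.33 = 0.2555 m/d → t_A = 456/0.2555 = 1785 d
Zone B: v = q/n = 0.08432/0.25 = 0.3373 m/d → t_B = 278/0.3373 = 824.2 d
Total t = 1785 + 824.2 = 2609 d
   = 2609 / 365 = 7.15 yr

7.15 years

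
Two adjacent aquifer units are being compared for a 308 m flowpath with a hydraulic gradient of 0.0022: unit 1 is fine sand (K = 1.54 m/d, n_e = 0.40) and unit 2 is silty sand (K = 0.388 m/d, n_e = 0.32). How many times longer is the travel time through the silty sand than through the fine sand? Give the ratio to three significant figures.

Unit 1 (fine sand): v = 1.54×0.0022/0.40 = 0.008470 m/d, t = 308/0.008470 = 36360 d
Unit 2 (silty sand): v = 0.388×0.0022/0.32 = 0.002668 m/d, t = 308/0.002668 = 115500 d
t(silty sand) / t(fine sand) = 115500/36360 = 3.18

3.18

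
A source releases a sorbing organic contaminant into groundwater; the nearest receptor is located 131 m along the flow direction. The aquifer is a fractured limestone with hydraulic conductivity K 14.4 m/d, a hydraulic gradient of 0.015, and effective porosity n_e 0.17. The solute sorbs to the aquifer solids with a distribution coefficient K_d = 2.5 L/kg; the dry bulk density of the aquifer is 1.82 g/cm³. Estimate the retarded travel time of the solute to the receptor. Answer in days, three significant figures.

2860 days

Specific discharge q = 14.4 × 0.015 = 0.2160 m/d
v_s = q/n_e = 0.2160/0.17 = 1.271 m/d
Retardation R = 1 + ρ_b·K_d/n = 1 + 1.82×2.5/0.17 = 27.76
Contaminant velocity v_c = v/R = 1.271/27.76 = 0.04576 m/d
t = L/v_c = 131/0.04576 = 2863 d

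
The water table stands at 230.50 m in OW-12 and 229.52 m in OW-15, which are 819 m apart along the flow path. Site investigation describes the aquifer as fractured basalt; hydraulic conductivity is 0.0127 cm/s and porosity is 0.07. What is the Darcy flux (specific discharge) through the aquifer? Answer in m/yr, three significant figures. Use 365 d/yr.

Hydraulic gradient i = (230.50 − 229.52) / 819 = 0.98 / 819 = 0.001197
K = 0.0127 cm/s × 864 = 10.97 m/d
q = Ki = 10.97 × 0.001197 = 0.01313 m/d
   = 0.01313 × 365 = 4.79 m/yr

4.79 m/yr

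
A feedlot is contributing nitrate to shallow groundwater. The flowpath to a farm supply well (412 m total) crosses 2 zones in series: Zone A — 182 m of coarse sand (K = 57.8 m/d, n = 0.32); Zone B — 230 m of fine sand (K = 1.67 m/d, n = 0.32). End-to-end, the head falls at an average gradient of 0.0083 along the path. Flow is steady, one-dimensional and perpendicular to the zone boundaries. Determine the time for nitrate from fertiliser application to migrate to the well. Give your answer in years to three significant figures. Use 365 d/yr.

14.9 years

Steady 1-D flow in series ⇒ the Darcy flux q is identical in every zone and the zone head losses add (resistances L/K in series).
Σ(L/K) = 182/57.8 + 230/1.67 = 3.149 + 137.7 = 140.9 d
K_eq = L_total / Σ(L/K) = 412 / 140.9 = 2.925 m/d
q = K_eq · i = 2.925 × 0.0083 = 0.02427 m/d (same in every zone)
Zone A: v = q/n = 0.02427/0.32 = 0.07586 m/d → t_A = 182/0.07586 = 2399 d
Zone B: v = q/n = 0.02427/0.32 = 0.07586 m/d → t_B = 230/0.07586 = 3032 d
Total t = 2399 + 3032 = 5431 d
   = 5431 / 365 = 14.9 yr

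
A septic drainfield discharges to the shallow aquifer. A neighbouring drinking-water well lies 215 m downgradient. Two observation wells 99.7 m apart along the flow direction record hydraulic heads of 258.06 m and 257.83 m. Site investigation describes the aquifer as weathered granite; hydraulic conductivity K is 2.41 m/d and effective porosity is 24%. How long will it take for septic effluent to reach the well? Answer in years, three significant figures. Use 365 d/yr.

Hydraulic gradient i = (258.06 − 257.83) / 99.7 = 0.23 / 99.7 = 0.002307
Darcy flux q = K·i = 2.41 × 0.002307 = 0.005560 m/d
Seepage velocity v = q / n = 0.005560 / 0.24 = 0.02317 m/d
t = L / v = 215 / 0.02317 = 9281 d
   = 9281 / 365 = 25.4 yr

25.4 years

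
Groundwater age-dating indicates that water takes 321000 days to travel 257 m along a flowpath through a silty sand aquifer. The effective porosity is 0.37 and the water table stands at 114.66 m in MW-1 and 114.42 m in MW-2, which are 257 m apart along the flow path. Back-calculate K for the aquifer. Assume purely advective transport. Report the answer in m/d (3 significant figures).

Hydraulic gradient i = (114.66 − 114.42) / 257 = 0.24 / 257 = 9.339e-4
v = L / t = 257 / 321000 = 8.006e-4 m/d
K = v · n / i = 8.006e-4 × 0.37 / 9.339e-4 = 0.317 m/d

0.317 m/d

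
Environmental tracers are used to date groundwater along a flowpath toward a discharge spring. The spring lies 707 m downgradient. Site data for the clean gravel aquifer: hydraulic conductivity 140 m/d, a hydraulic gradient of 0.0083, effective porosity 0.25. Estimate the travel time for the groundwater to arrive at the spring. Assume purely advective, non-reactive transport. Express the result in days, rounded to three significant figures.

q = Ki = 140 × 0.0083 = 1.162 m/d
v_s = q/n_e = 1.162/0.25 = 4.648 m/d
t = L / v = 707 / 4.648 = 152.1 d

152 days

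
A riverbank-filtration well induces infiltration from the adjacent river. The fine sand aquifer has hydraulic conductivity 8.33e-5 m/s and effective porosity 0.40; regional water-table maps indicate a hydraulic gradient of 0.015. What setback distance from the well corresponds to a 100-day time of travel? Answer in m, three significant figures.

K = 8.33e-5 m/s × 86400 s/d = 7.197 m/d
Specific discharge q = 7.197 × 0.015 = 0.1080 m/d
v = Ki/n = 7.197·0.015/0.40 = 0.2699 m/d
L = v × T = 0.2699 × 100 = 26.99 m

27.0 m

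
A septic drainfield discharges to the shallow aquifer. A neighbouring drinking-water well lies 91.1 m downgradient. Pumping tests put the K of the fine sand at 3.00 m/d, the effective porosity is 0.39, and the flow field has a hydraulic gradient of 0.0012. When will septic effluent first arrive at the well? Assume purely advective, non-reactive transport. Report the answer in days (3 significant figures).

q = Ki = 3.00 × 0.0012 = 0.003600 m/d
v_s = q/n_e = 0.003600/0.39 = 0.009231 m/d
t = L / v = 91.1 / 0.009231 = 9869 d

9870 days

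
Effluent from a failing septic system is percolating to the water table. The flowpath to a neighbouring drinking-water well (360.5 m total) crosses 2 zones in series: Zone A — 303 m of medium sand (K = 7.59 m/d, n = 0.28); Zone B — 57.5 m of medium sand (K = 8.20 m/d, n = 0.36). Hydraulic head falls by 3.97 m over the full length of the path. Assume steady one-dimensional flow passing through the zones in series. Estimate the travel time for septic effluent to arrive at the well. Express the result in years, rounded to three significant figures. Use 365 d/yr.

Continuity: the same q passes through each zone, so ΔH = q·Σ(L_j/K_j) — the zones act as resistances in series.
Σ(L/K) = 303/7.59 + 57.5/8.20 = 39.92 + 7.012 = 46.93 d
q = ΔH / Σ(L/K) = 3.97 / 46.93 = 0.08459 m/d (same in every zone)
Zone A: v = q/n = 0.08459/0.28 = 0.3021 m/d → t_A = 303/0.3021 = 1003 d
Zone B: v = q/n = 0.08459/0.36 = 0.2350 m/d → t_B = 57.5/0.2350 = 244.7 d
Total t = 1003 + 244.7 = 1248 d
   = 1248 / 365 = 3.42 yr

3.42 years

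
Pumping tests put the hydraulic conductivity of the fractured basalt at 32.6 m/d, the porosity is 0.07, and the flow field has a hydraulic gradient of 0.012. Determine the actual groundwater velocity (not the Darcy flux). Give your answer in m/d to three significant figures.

5.59 m/d

Specific discharge q = 32.6 × 0.012 = 0.3912 m/d
v = Ki/n = 32.6·0.012/0.07 = 5.589 m/d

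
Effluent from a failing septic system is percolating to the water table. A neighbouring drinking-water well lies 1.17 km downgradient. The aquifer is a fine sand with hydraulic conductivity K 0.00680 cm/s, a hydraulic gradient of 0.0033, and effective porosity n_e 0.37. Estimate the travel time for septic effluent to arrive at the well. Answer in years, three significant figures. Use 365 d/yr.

61.2 years

K = 0.00680 cm/s × 864 = 5.875 m/d
Darcy flux q = K·i = 5.875 × 0.0033 = 0.01939 m/d
Seepage velocity v = q / n = 0.01939 / 0.37 = 0.05240 m/d
L = 1.17 km = 1170 m
t = L / v = 1170 / 0.05240 = 22330 d
   = 22330 / 365 = 61.2 yr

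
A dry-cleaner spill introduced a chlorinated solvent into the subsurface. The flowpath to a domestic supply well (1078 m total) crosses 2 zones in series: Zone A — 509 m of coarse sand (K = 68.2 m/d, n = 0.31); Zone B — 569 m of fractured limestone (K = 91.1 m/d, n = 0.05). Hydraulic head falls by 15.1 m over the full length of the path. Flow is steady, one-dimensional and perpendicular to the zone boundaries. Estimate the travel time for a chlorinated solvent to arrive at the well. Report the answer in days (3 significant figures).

169 days

Continuity: the same q passes through each zone, so ΔH = q·Σ(L_j/K_j) — the zones act as resistances in series.
Σ(L/K) = 509/68.2 + 569/91.1 = 7.463 + 6.246 = 13.71 d
q = ΔH / Σ(L/K) = 15.1 / 13.71 = 1.101 m/d (same in every zone)
Zone A: v = q/n = 1.101/0.31 = 3.553 m/d → t_A = 509/3.553 = 143.3 d
Zone B: v = q/n = 1.101/0.05 = 22.03 m/d → t_B = 569/22.03 = 25.83 d
Total t = 143.3 + 25.83 = 169.1 d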